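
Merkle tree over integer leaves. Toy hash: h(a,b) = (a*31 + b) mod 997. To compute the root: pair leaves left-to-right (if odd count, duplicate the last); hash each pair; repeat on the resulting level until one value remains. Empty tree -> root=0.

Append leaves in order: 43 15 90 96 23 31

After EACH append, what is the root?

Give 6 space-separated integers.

Answer: 43 351 800 806 682 938

Derivation:
After append 43 (leaves=[43]):
  L0: [43]
  root=43
After append 15 (leaves=[43, 15]):
  L0: [43, 15]
  L1: h(43,15)=(43*31+15)%997=351 -> [351]
  root=351
After append 90 (leaves=[43, 15, 90]):
  L0: [43, 15, 90]
  L1: h(43,15)=(43*31+15)%997=351 h(90,90)=(90*31+90)%997=886 -> [351, 886]
  L2: h(351,886)=(351*31+886)%997=800 -> [800]
  root=800
After append 96 (leaves=[43, 15, 90, 96]):
  L0: [43, 15, 90, 96]
  L1: h(43,15)=(43*31+15)%997=351 h(90,96)=(90*31+96)%997=892 -> [351, 892]
  L2: h(351,892)=(351*31+892)%997=806 -> [806]
  root=806
After append 23 (leaves=[43, 15, 90, 96, 23]):
  L0: [43, 15, 90, 96, 23]
  L1: h(43,15)=(43*31+15)%997=351 h(90,96)=(90*31+96)%997=892 h(23,23)=(23*31+23)%997=736 -> [351, 892, 736]
  L2: h(351,892)=(351*31+892)%997=806 h(736,736)=(736*31+736)%997=621 -> [806, 621]
  L3: h(806,621)=(806*31+621)%997=682 -> [682]
  root=682
After append 31 (leaves=[43, 15, 90, 96, 23, 31]):
  L0: [43, 15, 90, 96, 23, 31]
  L1: h(43,15)=(43*31+15)%997=351 h(90,96)=(90*31+96)%997=892 h(23,31)=(23*31+31)%997=744 -> [351, 892, 744]
  L2: h(351,892)=(351*31+892)%997=806 h(744,744)=(744*31+744)%997=877 -> [806, 877]
  L3: h(806,877)=(806*31+877)%997=938 -> [938]
  root=938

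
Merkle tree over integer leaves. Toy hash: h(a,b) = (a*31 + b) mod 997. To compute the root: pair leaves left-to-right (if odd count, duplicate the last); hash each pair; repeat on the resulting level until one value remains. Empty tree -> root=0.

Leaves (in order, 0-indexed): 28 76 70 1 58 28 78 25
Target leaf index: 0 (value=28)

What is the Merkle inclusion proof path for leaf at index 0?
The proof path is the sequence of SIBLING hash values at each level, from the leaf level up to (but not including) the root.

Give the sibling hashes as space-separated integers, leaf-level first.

L0 (leaves): [28, 76, 70, 1, 58, 28, 78, 25], target index=0
L1: h(28,76)=(28*31+76)%997=944 [pair 0] h(70,1)=(70*31+1)%997=177 [pair 1] h(58,28)=(58*31+28)%997=829 [pair 2] h(78,25)=(78*31+25)%997=449 [pair 3] -> [944, 177, 829, 449]
  Sibling for proof at L0: 76
L2: h(944,177)=(944*31+177)%997=528 [pair 0] h(829,449)=(829*31+449)%997=226 [pair 1] -> [528, 226]
  Sibling for proof at L1: 177
L3: h(528,226)=(528*31+226)%997=642 [pair 0] -> [642]
  Sibling for proof at L2: 226
Root: 642
Proof path (sibling hashes from leaf to root): [76, 177, 226]

Answer: 76 177 226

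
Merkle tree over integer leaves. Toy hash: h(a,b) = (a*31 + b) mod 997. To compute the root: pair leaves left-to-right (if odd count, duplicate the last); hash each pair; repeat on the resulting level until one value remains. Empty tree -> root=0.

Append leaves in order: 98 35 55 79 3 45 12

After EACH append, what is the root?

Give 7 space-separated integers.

Answer: 98 82 314 338 589 936 185

Derivation:
After append 98 (leaves=[98]):
  L0: [98]
  root=98
After append 35 (leaves=[98, 35]):
  L0: [98, 35]
  L1: h(98,35)=(98*31+35)%997=82 -> [82]
  root=82
After append 55 (leaves=[98, 35, 55]):
  L0: [98, 35, 55]
  L1: h(98,35)=(98*31+35)%997=82 h(55,55)=(55*31+55)%997=763 -> [82, 763]
  L2: h(82,763)=(82*31+763)%997=314 -> [314]
  root=314
After append 79 (leaves=[98, 35, 55, 79]):
  L0: [98, 35, 55, 79]
  L1: h(98,35)=(98*31+35)%997=82 h(55,79)=(55*31+79)%997=787 -> [82, 787]
  L2: h(82,787)=(82*31+787)%997=338 -> [338]
  root=338
After append 3 (leaves=[98, 35, 55, 79, 3]):
  L0: [98, 35, 55, 79, 3]
  L1: h(98,35)=(98*31+35)%997=82 h(55,79)=(55*31+79)%997=787 h(3,3)=(3*31+3)%997=96 -> [82, 787, 96]
  L2: h(82,787)=(82*31+787)%997=338 h(96,96)=(96*31+96)%997=81 -> [338, 81]
  L3: h(338,81)=(338*31+81)%997=589 -> [589]
  root=589
After append 45 (leaves=[98, 35, 55, 79, 3, 45]):
  L0: [98, 35, 55, 79, 3, 45]
  L1: h(98,35)=(98*31+35)%997=82 h(55,79)=(55*31+79)%997=787 h(3,45)=(3*31+45)%997=138 -> [82, 787, 138]
  L2: h(82,787)=(82*31+787)%997=338 h(138,138)=(138*31+138)%997=428 -> [338, 428]
  L3: h(338,428)=(338*31+428)%997=936 -> [936]
  root=936
After append 12 (leaves=[98, 35, 55, 79, 3, 45, 12]):
  L0: [98, 35, 55, 79, 3, 45, 12]
  L1: h(98,35)=(98*31+35)%997=82 h(55,79)=(55*31+79)%997=787 h(3,45)=(3*31+45)%997=138 h(12,12)=(12*31+12)%997=384 -> [82, 787, 138, 384]
  L2: h(82,787)=(82*31+787)%997=338 h(138,384)=(138*31+384)%997=674 -> [338, 674]
  L3: h(338,674)=(338*31+674)%997=185 -> [185]
  root=185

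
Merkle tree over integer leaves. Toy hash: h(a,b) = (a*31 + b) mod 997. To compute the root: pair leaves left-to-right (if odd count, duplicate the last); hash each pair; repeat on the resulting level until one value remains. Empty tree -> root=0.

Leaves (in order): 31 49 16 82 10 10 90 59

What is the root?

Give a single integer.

Answer: 309

Derivation:
L0: [31, 49, 16, 82, 10, 10, 90, 59]
L1: h(31,49)=(31*31+49)%997=13 h(16,82)=(16*31+82)%997=578 h(10,10)=(10*31+10)%997=320 h(90,59)=(90*31+59)%997=855 -> [13, 578, 320, 855]
L2: h(13,578)=(13*31+578)%997=981 h(320,855)=(320*31+855)%997=805 -> [981, 805]
L3: h(981,805)=(981*31+805)%997=309 -> [309]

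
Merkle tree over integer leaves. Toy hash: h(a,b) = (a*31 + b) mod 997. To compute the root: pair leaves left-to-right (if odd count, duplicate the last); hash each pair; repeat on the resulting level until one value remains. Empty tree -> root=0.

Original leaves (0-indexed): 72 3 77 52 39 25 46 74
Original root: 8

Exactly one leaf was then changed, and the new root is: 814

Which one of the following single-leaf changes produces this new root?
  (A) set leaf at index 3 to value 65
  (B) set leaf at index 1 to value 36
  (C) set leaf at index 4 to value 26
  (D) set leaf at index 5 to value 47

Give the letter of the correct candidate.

Answer: B

Derivation:
Original leaves: [72, 3, 77, 52, 39, 25, 46, 74]
Target new root: 814
Try each candidate change and compute the resulting root:
Candidate A: set leaf[3] = 65 -> leaves = [72, 3, 77, 65, 39, 25, 46, 74]
  L0: [72, 3, 77, 65, 39, 25, 46, 74]
  L1: h(72,3)=(72*31+3)%997=241 h(77,65)=(77*31+65)%997=458 h(39,25)=(39*31+25)%997=237 h(46,74)=(46*31+74)%997=503 -> [241, 458, 237, 503]
  L2: h(241,458)=(241*31+458)%997=950 h(237,503)=(237*31+503)%997=871 -> [950, 871]
  L3: h(950,871)=(950*31+871)%997=411 -> [411]
  root = 411 != target 814
Candidate B: set leaf[1] = 36 -> leaves = [72, 36, 77, 52, 39, 25, 46, 74]
  L0: [72, 36, 77, 52, 39, 25, 46, 74]
  L1: h(72,36)=(72*31+36)%997=274 h(77,52)=(77*31+52)%997=445 h(39,25)=(39*31+25)%997=237 h(46,74)=(46*31+74)%997=503 -> [274, 445, 237, 503]
  L2: h(274,445)=(274*31+445)%997=963 h(237,503)=(237*31+503)%997=871 -> [963, 871]
  L3: h(963,871)=(963*31+871)%997=814 -> [814]
  root = 814 == target 814  ** MATCH **
Candidate C: set leaf[4] = 26 -> leaves = [72, 3, 77, 52, 26, 25, 46, 74]
  L0: [72, 3, 77, 52, 26, 25, 46, 74]
  L1: h(72,3)=(72*31+3)%997=241 h(77,52)=(77*31+52)%997=445 h(26,25)=(26*31+25)%997=831 h(46,74)=(46*31+74)%997=503 -> [241, 445, 831, 503]
  L2: h(241,445)=(241*31+445)%997=937 h(831,503)=(831*31+503)%997=342 -> [937, 342]
  L3: h(937,342)=(937*31+342)%997=476 -> [476]
  root = 476 != target 814
Candidate D: set leaf[5] = 47 -> leaves = [72, 3, 77, 52, 39, 47, 46, 74]
  L0: [72, 3, 77, 52, 39, 47, 46, 74]
  L1: h(72,3)=(72*31+3)%997=241 h(77,52)=(77*31+52)%997=445 h(39,47)=(39*31+47)%997=259 h(46,74)=(46*31+74)%997=503 -> [241, 445, 259, 503]
  L2: h(241,445)=(241*31+445)%997=937 h(259,503)=(259*31+503)%997=556 -> [937, 556]
  L3: h(937,556)=(937*31+556)%997=690 -> [690]
  root = 690 != target 814
Candidate B produces the target root.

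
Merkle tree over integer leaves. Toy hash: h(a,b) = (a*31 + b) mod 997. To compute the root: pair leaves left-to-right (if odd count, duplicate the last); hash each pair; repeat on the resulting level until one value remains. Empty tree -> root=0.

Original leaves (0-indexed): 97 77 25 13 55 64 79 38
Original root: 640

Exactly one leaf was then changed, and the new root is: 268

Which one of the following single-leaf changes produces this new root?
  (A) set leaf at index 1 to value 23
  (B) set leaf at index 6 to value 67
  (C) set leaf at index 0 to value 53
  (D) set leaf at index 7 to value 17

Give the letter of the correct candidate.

Original leaves: [97, 77, 25, 13, 55, 64, 79, 38]
Target new root: 268
Try each candidate change and compute the resulting root:
Candidate A: set leaf[1] = 23 -> leaves = [97, 23, 25, 13, 55, 64, 79, 38]
  L0: [97, 23, 25, 13, 55, 64, 79, 38]
  L1: h(97,23)=(97*31+23)%997=39 h(25,13)=(25*31+13)%997=788 h(55,64)=(55*31+64)%997=772 h(79,38)=(79*31+38)%997=493 -> [39, 788, 772, 493]
  L2: h(39,788)=(39*31+788)%997=3 h(772,493)=(772*31+493)%997=497 -> [3, 497]
  L3: h(3,497)=(3*31+497)%997=590 -> [590]
  root = 590 != target 268
Candidate B: set leaf[6] = 67 -> leaves = [97, 77, 25, 13, 55, 64, 67, 38]
  L0: [97, 77, 25, 13, 55, 64, 67, 38]
  L1: h(97,77)=(97*31+77)%997=93 h(25,13)=(25*31+13)%997=788 h(55,64)=(55*31+64)%997=772 h(67,38)=(67*31+38)%997=121 -> [93, 788, 772, 121]
  L2: h(93,788)=(93*31+788)%997=680 h(772,121)=(772*31+121)%997=125 -> [680, 125]
  L3: h(680,125)=(680*31+125)%997=268 -> [268]
  root = 268 == target 268  ** MATCH **
Candidate C: set leaf[0] = 53 -> leaves = [53, 77, 25, 13, 55, 64, 79, 38]
  L0: [53, 77, 25, 13, 55, 64, 79, 38]
  L1: h(53,77)=(53*31+77)%997=723 h(25,13)=(25*31+13)%997=788 h(55,64)=(55*31+64)%997=772 h(79,38)=(79*31+38)%997=493 -> [723, 788, 772, 493]
  L2: h(723,788)=(723*31+788)%997=270 h(772,493)=(772*31+493)%997=497 -> [270, 497]
  L3: h(270,497)=(270*31+497)%997=891 -> [891]
  root = 891 != target 268
Candidate D: set leaf[7] = 17 -> leaves = [97, 77, 25, 13, 55, 64, 79, 17]
  L0: [97, 77, 25, 13, 55, 64, 79, 17]
  L1: h(97,77)=(97*31+77)%997=93 h(25,13)=(25*31+13)%997=788 h(55,64)=(55*31+64)%997=772 h(79,17)=(79*31+17)%997=472 -> [93, 788, 772, 472]
  L2: h(93,788)=(93*31+788)%997=680 h(772,472)=(772*31+472)%997=476 -> [680, 476]
  L3: h(680,476)=(680*31+476)%997=619 -> [619]
  root = 619 != target 268
Candidate B produces the target root.

Answer: B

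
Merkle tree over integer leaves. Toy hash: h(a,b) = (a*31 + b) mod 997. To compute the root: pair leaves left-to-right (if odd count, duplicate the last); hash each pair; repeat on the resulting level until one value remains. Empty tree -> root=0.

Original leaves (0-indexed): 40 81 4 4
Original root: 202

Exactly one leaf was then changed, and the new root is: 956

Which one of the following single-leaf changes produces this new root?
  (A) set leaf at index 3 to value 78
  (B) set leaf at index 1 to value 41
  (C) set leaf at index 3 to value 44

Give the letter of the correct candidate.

Answer: B

Derivation:
Original leaves: [40, 81, 4, 4]
Target new root: 956
Try each candidate change and compute the resulting root:
Candidate A: set leaf[3] = 78 -> leaves = [40, 81, 4, 78]
  L0: [40, 81, 4, 78]
  L1: h(40,81)=(40*31+81)%997=324 h(4,78)=(4*31+78)%997=202 -> [324, 202]
  L2: h(324,202)=(324*31+202)%997=276 -> [276]
  root = 276 != target 956
Candidate B: set leaf[1] = 41 -> leaves = [40, 41, 4, 4]
  L0: [40, 41, 4, 4]
  L1: h(40,41)=(40*31+41)%997=284 h(4,4)=(4*31+4)%997=128 -> [284, 128]
  L2: h(284,128)=(284*31+128)%997=956 -> [956]
  root = 956 == target 956  ** MATCH **
Candidate C: set leaf[3] = 44 -> leaves = [40, 81, 4, 44]
  L0: [40, 81, 4, 44]
  L1: h(40,81)=(40*31+81)%997=324 h(4,44)=(4*31+44)%997=168 -> [324, 168]
  L2: h(324,168)=(324*31+168)%997=242 -> [242]
  root = 242 != target 956
Candidate B produces the target root.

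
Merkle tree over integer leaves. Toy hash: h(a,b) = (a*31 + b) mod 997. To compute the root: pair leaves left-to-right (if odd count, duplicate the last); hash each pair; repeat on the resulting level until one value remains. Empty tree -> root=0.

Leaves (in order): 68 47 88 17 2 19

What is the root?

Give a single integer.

Answer: 137

Derivation:
L0: [68, 47, 88, 17, 2, 19]
L1: h(68,47)=(68*31+47)%997=161 h(88,17)=(88*31+17)%997=751 h(2,19)=(2*31+19)%997=81 -> [161, 751, 81]
L2: h(161,751)=(161*31+751)%997=757 h(81,81)=(81*31+81)%997=598 -> [757, 598]
L3: h(757,598)=(757*31+598)%997=137 -> [137]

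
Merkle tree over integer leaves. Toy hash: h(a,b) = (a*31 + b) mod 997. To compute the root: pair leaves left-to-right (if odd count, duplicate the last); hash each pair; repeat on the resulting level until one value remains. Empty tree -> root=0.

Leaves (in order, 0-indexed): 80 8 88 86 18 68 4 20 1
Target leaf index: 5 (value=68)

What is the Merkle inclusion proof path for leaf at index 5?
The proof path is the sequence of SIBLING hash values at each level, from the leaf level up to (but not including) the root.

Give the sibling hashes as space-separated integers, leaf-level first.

L0 (leaves): [80, 8, 88, 86, 18, 68, 4, 20, 1], target index=5
L1: h(80,8)=(80*31+8)%997=494 [pair 0] h(88,86)=(88*31+86)%997=820 [pair 1] h(18,68)=(18*31+68)%997=626 [pair 2] h(4,20)=(4*31+20)%997=144 [pair 3] h(1,1)=(1*31+1)%997=32 [pair 4] -> [494, 820, 626, 144, 32]
  Sibling for proof at L0: 18
L2: h(494,820)=(494*31+820)%997=182 [pair 0] h(626,144)=(626*31+144)%997=607 [pair 1] h(32,32)=(32*31+32)%997=27 [pair 2] -> [182, 607, 27]
  Sibling for proof at L1: 144
L3: h(182,607)=(182*31+607)%997=267 [pair 0] h(27,27)=(27*31+27)%997=864 [pair 1] -> [267, 864]
  Sibling for proof at L2: 182
L4: h(267,864)=(267*31+864)%997=168 [pair 0] -> [168]
  Sibling for proof at L3: 864
Root: 168
Proof path (sibling hashes from leaf to root): [18, 144, 182, 864]

Answer: 18 144 182 864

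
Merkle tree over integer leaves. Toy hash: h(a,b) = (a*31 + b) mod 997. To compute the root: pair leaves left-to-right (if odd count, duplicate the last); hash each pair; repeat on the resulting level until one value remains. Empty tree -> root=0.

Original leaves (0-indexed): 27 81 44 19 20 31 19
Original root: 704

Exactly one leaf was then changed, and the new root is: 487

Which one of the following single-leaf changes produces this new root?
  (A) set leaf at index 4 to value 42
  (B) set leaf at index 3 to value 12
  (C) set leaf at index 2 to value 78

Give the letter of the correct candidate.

Original leaves: [27, 81, 44, 19, 20, 31, 19]
Target new root: 487
Try each candidate change and compute the resulting root:
Candidate A: set leaf[4] = 42 -> leaves = [27, 81, 44, 19, 42, 31, 19]
  L0: [27, 81, 44, 19, 42, 31, 19]
  L1: h(27,81)=(27*31+81)%997=918 h(44,19)=(44*31+19)%997=386 h(42,31)=(42*31+31)%997=336 h(19,19)=(19*31+19)%997=608 -> [918, 386, 336, 608]
  L2: h(918,386)=(918*31+386)%997=928 h(336,608)=(336*31+608)%997=57 -> [928, 57]
  L3: h(928,57)=(928*31+57)%997=909 -> [909]
  root = 909 != target 487
Candidate B: set leaf[3] = 12 -> leaves = [27, 81, 44, 12, 20, 31, 19]
  L0: [27, 81, 44, 12, 20, 31, 19]
  L1: h(27,81)=(27*31+81)%997=918 h(44,12)=(44*31+12)%997=379 h(20,31)=(20*31+31)%997=651 h(19,19)=(19*31+19)%997=608 -> [918, 379, 651, 608]
  L2: h(918,379)=(918*31+379)%997=921 h(651,608)=(651*31+608)%997=849 -> [921, 849]
  L3: h(921,849)=(921*31+849)%997=487 -> [487]
  root = 487 == target 487  ** MATCH **
Candidate C: set leaf[2] = 78 -> leaves = [27, 81, 78, 19, 20, 31, 19]
  L0: [27, 81, 78, 19, 20, 31, 19]
  L1: h(27,81)=(27*31+81)%997=918 h(78,19)=(78*31+19)%997=443 h(20,31)=(20*31+31)%997=651 h(19,19)=(19*31+19)%997=608 -> [918, 443, 651, 608]
  L2: h(918,443)=(918*31+443)%997=985 h(651,608)=(651*31+608)%997=849 -> [985, 849]
  L3: h(985,849)=(985*31+849)%997=477 -> [477]
  root = 477 != target 487
Candidate B produces the target root.

Answer: B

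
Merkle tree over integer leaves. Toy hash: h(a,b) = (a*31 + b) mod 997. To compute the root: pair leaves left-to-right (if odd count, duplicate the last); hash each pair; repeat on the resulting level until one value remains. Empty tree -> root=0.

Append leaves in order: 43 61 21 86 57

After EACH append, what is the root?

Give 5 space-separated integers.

Answer: 43 397 18 83 124

Derivation:
After append 43 (leaves=[43]):
  L0: [43]
  root=43
After append 61 (leaves=[43, 61]):
  L0: [43, 61]
  L1: h(43,61)=(43*31+61)%997=397 -> [397]
  root=397
After append 21 (leaves=[43, 61, 21]):
  L0: [43, 61, 21]
  L1: h(43,61)=(43*31+61)%997=397 h(21,21)=(21*31+21)%997=672 -> [397, 672]
  L2: h(397,672)=(397*31+672)%997=18 -> [18]
  root=18
After append 86 (leaves=[43, 61, 21, 86]):
  L0: [43, 61, 21, 86]
  L1: h(43,61)=(43*31+61)%997=397 h(21,86)=(21*31+86)%997=737 -> [397, 737]
  L2: h(397,737)=(397*31+737)%997=83 -> [83]
  root=83
After append 57 (leaves=[43, 61, 21, 86, 57]):
  L0: [43, 61, 21, 86, 57]
  L1: h(43,61)=(43*31+61)%997=397 h(21,86)=(21*31+86)%997=737 h(57,57)=(57*31+57)%997=827 -> [397, 737, 827]
  L2: h(397,737)=(397*31+737)%997=83 h(827,827)=(827*31+827)%997=542 -> [83, 542]
  L3: h(83,542)=(83*31+542)%997=124 -> [124]
  root=124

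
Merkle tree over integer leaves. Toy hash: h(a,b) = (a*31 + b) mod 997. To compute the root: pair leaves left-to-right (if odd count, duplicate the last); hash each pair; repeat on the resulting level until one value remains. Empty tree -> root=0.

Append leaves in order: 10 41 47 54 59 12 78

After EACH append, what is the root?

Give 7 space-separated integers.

After append 10 (leaves=[10]):
  L0: [10]
  root=10
After append 41 (leaves=[10, 41]):
  L0: [10, 41]
  L1: h(10,41)=(10*31+41)%997=351 -> [351]
  root=351
After append 47 (leaves=[10, 41, 47]):
  L0: [10, 41, 47]
  L1: h(10,41)=(10*31+41)%997=351 h(47,47)=(47*31+47)%997=507 -> [351, 507]
  L2: h(351,507)=(351*31+507)%997=421 -> [421]
  root=421
After append 54 (leaves=[10, 41, 47, 54]):
  L0: [10, 41, 47, 54]
  L1: h(10,41)=(10*31+41)%997=351 h(47,54)=(47*31+54)%997=514 -> [351, 514]
  L2: h(351,514)=(351*31+514)%997=428 -> [428]
  root=428
After append 59 (leaves=[10, 41, 47, 54, 59]):
  L0: [10, 41, 47, 54, 59]
  L1: h(10,41)=(10*31+41)%997=351 h(47,54)=(47*31+54)%997=514 h(59,59)=(59*31+59)%997=891 -> [351, 514, 891]
  L2: h(351,514)=(351*31+514)%997=428 h(891,891)=(891*31+891)%997=596 -> [428, 596]
  L3: h(428,596)=(428*31+596)%997=903 -> [903]
  root=903
After append 12 (leaves=[10, 41, 47, 54, 59, 12]):
  L0: [10, 41, 47, 54, 59, 12]
  L1: h(10,41)=(10*31+41)%997=351 h(47,54)=(47*31+54)%997=514 h(59,12)=(59*31+12)%997=844 -> [351, 514, 844]
  L2: h(351,514)=(351*31+514)%997=428 h(844,844)=(844*31+844)%997=89 -> [428, 89]
  L3: h(428,89)=(428*31+89)%997=396 -> [396]
  root=396
After append 78 (leaves=[10, 41, 47, 54, 59, 12, 78]):
  L0: [10, 41, 47, 54, 59, 12, 78]
  L1: h(10,41)=(10*31+41)%997=351 h(47,54)=(47*31+54)%997=514 h(59,12)=(59*31+12)%997=844 h(78,78)=(78*31+78)%997=502 -> [351, 514, 844, 502]
  L2: h(351,514)=(351*31+514)%997=428 h(844,502)=(844*31+502)%997=744 -> [428, 744]
  L3: h(428,744)=(428*31+744)%997=54 -> [54]
  root=54

Answer: 10 351 421 428 903 396 54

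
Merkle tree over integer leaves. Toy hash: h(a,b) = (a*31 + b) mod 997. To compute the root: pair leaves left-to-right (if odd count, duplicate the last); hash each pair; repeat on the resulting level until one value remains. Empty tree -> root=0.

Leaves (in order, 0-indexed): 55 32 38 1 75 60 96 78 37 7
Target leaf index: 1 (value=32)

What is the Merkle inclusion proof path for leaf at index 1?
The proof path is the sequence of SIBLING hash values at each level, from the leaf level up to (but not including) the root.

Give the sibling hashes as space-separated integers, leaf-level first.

L0 (leaves): [55, 32, 38, 1, 75, 60, 96, 78, 37, 7], target index=1
L1: h(55,32)=(55*31+32)%997=740 [pair 0] h(38,1)=(38*31+1)%997=182 [pair 1] h(75,60)=(75*31+60)%997=391 [pair 2] h(96,78)=(96*31+78)%997=63 [pair 3] h(37,7)=(37*31+7)%997=157 [pair 4] -> [740, 182, 391, 63, 157]
  Sibling for proof at L0: 55
L2: h(740,182)=(740*31+182)%997=191 [pair 0] h(391,63)=(391*31+63)%997=220 [pair 1] h(157,157)=(157*31+157)%997=39 [pair 2] -> [191, 220, 39]
  Sibling for proof at L1: 182
L3: h(191,220)=(191*31+220)%997=159 [pair 0] h(39,39)=(39*31+39)%997=251 [pair 1] -> [159, 251]
  Sibling for proof at L2: 220
L4: h(159,251)=(159*31+251)%997=195 [pair 0] -> [195]
  Sibling for proof at L3: 251
Root: 195
Proof path (sibling hashes from leaf to root): [55, 182, 220, 251]

Answer: 55 182 220 251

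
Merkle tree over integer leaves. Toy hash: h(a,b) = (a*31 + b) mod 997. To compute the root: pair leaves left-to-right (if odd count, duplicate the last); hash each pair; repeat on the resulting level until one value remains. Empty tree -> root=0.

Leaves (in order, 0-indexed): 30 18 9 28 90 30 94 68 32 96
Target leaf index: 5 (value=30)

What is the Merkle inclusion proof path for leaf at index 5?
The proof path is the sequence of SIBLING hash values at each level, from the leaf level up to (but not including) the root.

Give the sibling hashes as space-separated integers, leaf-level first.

L0 (leaves): [30, 18, 9, 28, 90, 30, 94, 68, 32, 96], target index=5
L1: h(30,18)=(30*31+18)%997=948 [pair 0] h(9,28)=(9*31+28)%997=307 [pair 1] h(90,30)=(90*31+30)%997=826 [pair 2] h(94,68)=(94*31+68)%997=988 [pair 3] h(32,96)=(32*31+96)%997=91 [pair 4] -> [948, 307, 826, 988, 91]
  Sibling for proof at L0: 90
L2: h(948,307)=(948*31+307)%997=782 [pair 0] h(826,988)=(826*31+988)%997=672 [pair 1] h(91,91)=(91*31+91)%997=918 [pair 2] -> [782, 672, 918]
  Sibling for proof at L1: 988
L3: h(782,672)=(782*31+672)%997=986 [pair 0] h(918,918)=(918*31+918)%997=463 [pair 1] -> [986, 463]
  Sibling for proof at L2: 782
L4: h(986,463)=(986*31+463)%997=122 [pair 0] -> [122]
  Sibling for proof at L3: 463
Root: 122
Proof path (sibling hashes from leaf to root): [90, 988, 782, 463]

Answer: 90 988 782 463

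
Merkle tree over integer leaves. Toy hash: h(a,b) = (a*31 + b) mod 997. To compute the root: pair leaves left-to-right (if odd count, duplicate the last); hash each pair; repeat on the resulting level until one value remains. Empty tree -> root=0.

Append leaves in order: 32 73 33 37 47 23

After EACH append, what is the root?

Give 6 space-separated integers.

After append 32 (leaves=[32]):
  L0: [32]
  root=32
After append 73 (leaves=[32, 73]):
  L0: [32, 73]
  L1: h(32,73)=(32*31+73)%997=68 -> [68]
  root=68
After append 33 (leaves=[32, 73, 33]):
  L0: [32, 73, 33]
  L1: h(32,73)=(32*31+73)%997=68 h(33,33)=(33*31+33)%997=59 -> [68, 59]
  L2: h(68,59)=(68*31+59)%997=173 -> [173]
  root=173
After append 37 (leaves=[32, 73, 33, 37]):
  L0: [32, 73, 33, 37]
  L1: h(32,73)=(32*31+73)%997=68 h(33,37)=(33*31+37)%997=63 -> [68, 63]
  L2: h(68,63)=(68*31+63)%997=177 -> [177]
  root=177
After append 47 (leaves=[32, 73, 33, 37, 47]):
  L0: [32, 73, 33, 37, 47]
  L1: h(32,73)=(32*31+73)%997=68 h(33,37)=(33*31+37)%997=63 h(47,47)=(47*31+47)%997=507 -> [68, 63, 507]
  L2: h(68,63)=(68*31+63)%997=177 h(507,507)=(507*31+507)%997=272 -> [177, 272]
  L3: h(177,272)=(177*31+272)%997=774 -> [774]
  root=774
After append 23 (leaves=[32, 73, 33, 37, 47, 23]):
  L0: [32, 73, 33, 37, 47, 23]
  L1: h(32,73)=(32*31+73)%997=68 h(33,37)=(33*31+37)%997=63 h(47,23)=(47*31+23)%997=483 -> [68, 63, 483]
  L2: h(68,63)=(68*31+63)%997=177 h(483,483)=(483*31+483)%997=501 -> [177, 501]
  L3: h(177,501)=(177*31+501)%997=6 -> [6]
  root=6

Answer: 32 68 173 177 774 6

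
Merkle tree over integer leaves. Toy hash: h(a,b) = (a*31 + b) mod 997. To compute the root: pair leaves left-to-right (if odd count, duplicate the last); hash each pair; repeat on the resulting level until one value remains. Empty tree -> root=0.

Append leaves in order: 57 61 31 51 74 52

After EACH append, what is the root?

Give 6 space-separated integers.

After append 57 (leaves=[57]):
  L0: [57]
  root=57
After append 61 (leaves=[57, 61]):
  L0: [57, 61]
  L1: h(57,61)=(57*31+61)%997=831 -> [831]
  root=831
After append 31 (leaves=[57, 61, 31]):
  L0: [57, 61, 31]
  L1: h(57,61)=(57*31+61)%997=831 h(31,31)=(31*31+31)%997=992 -> [831, 992]
  L2: h(831,992)=(831*31+992)%997=831 -> [831]
  root=831
After append 51 (leaves=[57, 61, 31, 51]):
  L0: [57, 61, 31, 51]
  L1: h(57,61)=(57*31+61)%997=831 h(31,51)=(31*31+51)%997=15 -> [831, 15]
  L2: h(831,15)=(831*31+15)%997=851 -> [851]
  root=851
After append 74 (leaves=[57, 61, 31, 51, 74]):
  L0: [57, 61, 31, 51, 74]
  L1: h(57,61)=(57*31+61)%997=831 h(31,51)=(31*31+51)%997=15 h(74,74)=(74*31+74)%997=374 -> [831, 15, 374]
  L2: h(831,15)=(831*31+15)%997=851 h(374,374)=(374*31+374)%997=4 -> [851, 4]
  L3: h(851,4)=(851*31+4)%997=463 -> [463]
  root=463
After append 52 (leaves=[57, 61, 31, 51, 74, 52]):
  L0: [57, 61, 31, 51, 74, 52]
  L1: h(57,61)=(57*31+61)%997=831 h(31,51)=(31*31+51)%997=15 h(74,52)=(74*31+52)%997=352 -> [831, 15, 352]
  L2: h(831,15)=(831*31+15)%997=851 h(352,352)=(352*31+352)%997=297 -> [851, 297]
  L3: h(851,297)=(851*31+297)%997=756 -> [756]
  root=756

Answer: 57 831 831 851 463 756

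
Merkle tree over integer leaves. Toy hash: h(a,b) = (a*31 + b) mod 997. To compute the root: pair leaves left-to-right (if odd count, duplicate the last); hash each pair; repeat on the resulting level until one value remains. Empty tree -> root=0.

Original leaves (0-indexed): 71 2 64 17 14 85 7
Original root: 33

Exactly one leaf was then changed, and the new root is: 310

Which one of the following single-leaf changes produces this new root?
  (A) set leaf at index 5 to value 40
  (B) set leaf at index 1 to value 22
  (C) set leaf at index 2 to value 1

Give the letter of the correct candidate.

Original leaves: [71, 2, 64, 17, 14, 85, 7]
Target new root: 310
Try each candidate change and compute the resulting root:
Candidate A: set leaf[5] = 40 -> leaves = [71, 2, 64, 17, 14, 40, 7]
  L0: [71, 2, 64, 17, 14, 40, 7]
  L1: h(71,2)=(71*31+2)%997=209 h(64,17)=(64*31+17)%997=7 h(14,40)=(14*31+40)%997=474 h(7,7)=(7*31+7)%997=224 -> [209, 7, 474, 224]
  L2: h(209,7)=(209*31+7)%997=504 h(474,224)=(474*31+224)%997=960 -> [504, 960]
  L3: h(504,960)=(504*31+960)%997=632 -> [632]
  root = 632 != target 310
Candidate B: set leaf[1] = 22 -> leaves = [71, 22, 64, 17, 14, 85, 7]
  L0: [71, 22, 64, 17, 14, 85, 7]
  L1: h(71,22)=(71*31+22)%997=229 h(64,17)=(64*31+17)%997=7 h(14,85)=(14*31+85)%997=519 h(7,7)=(7*31+7)%997=224 -> [229, 7, 519, 224]
  L2: h(229,7)=(229*31+7)%997=127 h(519,224)=(519*31+224)%997=361 -> [127, 361]
  L3: h(127,361)=(127*31+361)%997=310 -> [310]
  root = 310 == target 310  ** MATCH **
Candidate C: set leaf[2] = 1 -> leaves = [71, 2, 1, 17, 14, 85, 7]
  L0: [71, 2, 1, 17, 14, 85, 7]
  L1: h(71,2)=(71*31+2)%997=209 h(1,17)=(1*31+17)%997=48 h(14,85)=(14*31+85)%997=519 h(7,7)=(7*31+7)%997=224 -> [209, 48, 519, 224]
  L2: h(209,48)=(209*31+48)%997=545 h(519,224)=(519*31+224)%997=361 -> [545, 361]
  L3: h(545,361)=(545*31+361)%997=307 -> [307]
  root = 307 != target 310
Candidate B produces the target root.

Answer: B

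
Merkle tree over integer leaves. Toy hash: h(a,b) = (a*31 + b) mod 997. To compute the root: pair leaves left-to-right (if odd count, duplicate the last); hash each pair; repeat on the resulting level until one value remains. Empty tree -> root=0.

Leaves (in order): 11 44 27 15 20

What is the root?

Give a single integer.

L0: [11, 44, 27, 15, 20]
L1: h(11,44)=(11*31+44)%997=385 h(27,15)=(27*31+15)%997=852 h(20,20)=(20*31+20)%997=640 -> [385, 852, 640]
L2: h(385,852)=(385*31+852)%997=823 h(640,640)=(640*31+640)%997=540 -> [823, 540]
L3: h(823,540)=(823*31+540)%997=131 -> [131]

Answer: 131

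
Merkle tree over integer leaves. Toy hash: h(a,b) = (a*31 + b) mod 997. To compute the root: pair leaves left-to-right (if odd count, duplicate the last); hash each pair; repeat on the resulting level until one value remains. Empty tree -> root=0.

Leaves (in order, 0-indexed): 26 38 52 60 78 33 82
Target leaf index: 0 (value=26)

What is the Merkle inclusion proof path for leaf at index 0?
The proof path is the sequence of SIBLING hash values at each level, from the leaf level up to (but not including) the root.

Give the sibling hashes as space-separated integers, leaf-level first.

Answer: 38 675 839

Derivation:
L0 (leaves): [26, 38, 52, 60, 78, 33, 82], target index=0
L1: h(26,38)=(26*31+38)%997=844 [pair 0] h(52,60)=(52*31+60)%997=675 [pair 1] h(78,33)=(78*31+33)%997=457 [pair 2] h(82,82)=(82*31+82)%997=630 [pair 3] -> [844, 675, 457, 630]
  Sibling for proof at L0: 38
L2: h(844,675)=(844*31+675)%997=917 [pair 0] h(457,630)=(457*31+630)%997=839 [pair 1] -> [917, 839]
  Sibling for proof at L1: 675
L3: h(917,839)=(917*31+839)%997=353 [pair 0] -> [353]
  Sibling for proof at L2: 839
Root: 353
Proof path (sibling hashes from leaf to root): [38, 675, 839]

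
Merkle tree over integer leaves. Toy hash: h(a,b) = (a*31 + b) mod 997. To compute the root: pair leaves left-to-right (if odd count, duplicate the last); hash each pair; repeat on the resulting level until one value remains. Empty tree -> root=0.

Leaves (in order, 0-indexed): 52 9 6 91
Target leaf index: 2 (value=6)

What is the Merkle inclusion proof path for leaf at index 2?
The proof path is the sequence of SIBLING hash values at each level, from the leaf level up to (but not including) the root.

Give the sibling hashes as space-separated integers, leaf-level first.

Answer: 91 624

Derivation:
L0 (leaves): [52, 9, 6, 91], target index=2
L1: h(52,9)=(52*31+9)%997=624 [pair 0] h(6,91)=(6*31+91)%997=277 [pair 1] -> [624, 277]
  Sibling for proof at L0: 91
L2: h(624,277)=(624*31+277)%997=678 [pair 0] -> [678]
  Sibling for proof at L1: 624
Root: 678
Proof path (sibling hashes from leaf to root): [91, 624]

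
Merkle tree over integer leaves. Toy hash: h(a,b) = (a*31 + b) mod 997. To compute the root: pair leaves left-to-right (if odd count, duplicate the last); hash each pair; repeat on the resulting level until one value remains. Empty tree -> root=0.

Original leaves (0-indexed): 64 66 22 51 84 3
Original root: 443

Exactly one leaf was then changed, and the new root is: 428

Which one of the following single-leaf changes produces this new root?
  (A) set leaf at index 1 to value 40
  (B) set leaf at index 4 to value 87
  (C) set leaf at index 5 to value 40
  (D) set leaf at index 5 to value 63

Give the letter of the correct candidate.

Original leaves: [64, 66, 22, 51, 84, 3]
Target new root: 428
Try each candidate change and compute the resulting root:
Candidate A: set leaf[1] = 40 -> leaves = [64, 40, 22, 51, 84, 3]
  L0: [64, 40, 22, 51, 84, 3]
  L1: h(64,40)=(64*31+40)%997=30 h(22,51)=(22*31+51)%997=733 h(84,3)=(84*31+3)%997=613 -> [30, 733, 613]
  L2: h(30,733)=(30*31+733)%997=666 h(613,613)=(613*31+613)%997=673 -> [666, 673]
  L3: h(666,673)=(666*31+673)%997=382 -> [382]
  root = 382 != target 428
Candidate B: set leaf[4] = 87 -> leaves = [64, 66, 22, 51, 87, 3]
  L0: [64, 66, 22, 51, 87, 3]
  L1: h(64,66)=(64*31+66)%997=56 h(22,51)=(22*31+51)%997=733 h(87,3)=(87*31+3)%997=706 -> [56, 733, 706]
  L2: h(56,733)=(56*31+733)%997=475 h(706,706)=(706*31+706)%997=658 -> [475, 658]
  L3: h(475,658)=(475*31+658)%997=428 -> [428]
  root = 428 == target 428  ** MATCH **
Candidate C: set leaf[5] = 40 -> leaves = [64, 66, 22, 51, 84, 40]
  L0: [64, 66, 22, 51, 84, 40]
  L1: h(64,66)=(64*31+66)%997=56 h(22,51)=(22*31+51)%997=733 h(84,40)=(84*31+40)%997=650 -> [56, 733, 650]
  L2: h(56,733)=(56*31+733)%997=475 h(650,650)=(650*31+650)%997=860 -> [475, 860]
  L3: h(475,860)=(475*31+860)%997=630 -> [630]
  root = 630 != target 428
Candidate D: set leaf[5] = 63 -> leaves = [64, 66, 22, 51, 84, 63]
  L0: [64, 66, 22, 51, 84, 63]
  L1: h(64,66)=(64*31+66)%997=56 h(22,51)=(22*31+51)%997=733 h(84,63)=(84*31+63)%997=673 -> [56, 733, 673]
  L2: h(56,733)=(56*31+733)%997=475 h(673,673)=(673*31+673)%997=599 -> [475, 599]
  L3: h(475,599)=(475*31+599)%997=369 -> [369]
  root = 369 != target 428
Candidate B produces the target root.

Answer: B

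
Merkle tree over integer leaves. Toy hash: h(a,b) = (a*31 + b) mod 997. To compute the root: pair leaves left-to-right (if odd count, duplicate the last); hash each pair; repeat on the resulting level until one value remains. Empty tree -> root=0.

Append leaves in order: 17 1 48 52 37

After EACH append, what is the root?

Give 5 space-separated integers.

After append 17 (leaves=[17]):
  L0: [17]
  root=17
After append 1 (leaves=[17, 1]):
  L0: [17, 1]
  L1: h(17,1)=(17*31+1)%997=528 -> [528]
  root=528
After append 48 (leaves=[17, 1, 48]):
  L0: [17, 1, 48]
  L1: h(17,1)=(17*31+1)%997=528 h(48,48)=(48*31+48)%997=539 -> [528, 539]
  L2: h(528,539)=(528*31+539)%997=955 -> [955]
  root=955
After append 52 (leaves=[17, 1, 48, 52]):
  L0: [17, 1, 48, 52]
  L1: h(17,1)=(17*31+1)%997=528 h(48,52)=(48*31+52)%997=543 -> [528, 543]
  L2: h(528,543)=(528*31+543)%997=959 -> [959]
  root=959
After append 37 (leaves=[17, 1, 48, 52, 37]):
  L0: [17, 1, 48, 52, 37]
  L1: h(17,1)=(17*31+1)%997=528 h(48,52)=(48*31+52)%997=543 h(37,37)=(37*31+37)%997=187 -> [528, 543, 187]
  L2: h(528,543)=(528*31+543)%997=959 h(187,187)=(187*31+187)%997=2 -> [959, 2]
  L3: h(959,2)=(959*31+2)%997=818 -> [818]
  root=818

Answer: 17 528 955 959 818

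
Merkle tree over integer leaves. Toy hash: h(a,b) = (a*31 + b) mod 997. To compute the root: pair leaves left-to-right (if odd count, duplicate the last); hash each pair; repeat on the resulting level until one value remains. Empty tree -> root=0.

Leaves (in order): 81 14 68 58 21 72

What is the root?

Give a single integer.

Answer: 379

Derivation:
L0: [81, 14, 68, 58, 21, 72]
L1: h(81,14)=(81*31+14)%997=531 h(68,58)=(68*31+58)%997=172 h(21,72)=(21*31+72)%997=723 -> [531, 172, 723]
L2: h(531,172)=(531*31+172)%997=681 h(723,723)=(723*31+723)%997=205 -> [681, 205]
L3: h(681,205)=(681*31+205)%997=379 -> [379]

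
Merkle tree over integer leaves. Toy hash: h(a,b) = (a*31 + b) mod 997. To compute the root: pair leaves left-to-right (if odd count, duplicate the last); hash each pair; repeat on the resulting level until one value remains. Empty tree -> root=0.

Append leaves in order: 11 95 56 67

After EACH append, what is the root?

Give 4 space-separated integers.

Answer: 11 436 353 364

Derivation:
After append 11 (leaves=[11]):
  L0: [11]
  root=11
After append 95 (leaves=[11, 95]):
  L0: [11, 95]
  L1: h(11,95)=(11*31+95)%997=436 -> [436]
  root=436
After append 56 (leaves=[11, 95, 56]):
  L0: [11, 95, 56]
  L1: h(11,95)=(11*31+95)%997=436 h(56,56)=(56*31+56)%997=795 -> [436, 795]
  L2: h(436,795)=(436*31+795)%997=353 -> [353]
  root=353
After append 67 (leaves=[11, 95, 56, 67]):
  L0: [11, 95, 56, 67]
  L1: h(11,95)=(11*31+95)%997=436 h(56,67)=(56*31+67)%997=806 -> [436, 806]
  L2: h(436,806)=(436*31+806)%997=364 -> [364]
  root=364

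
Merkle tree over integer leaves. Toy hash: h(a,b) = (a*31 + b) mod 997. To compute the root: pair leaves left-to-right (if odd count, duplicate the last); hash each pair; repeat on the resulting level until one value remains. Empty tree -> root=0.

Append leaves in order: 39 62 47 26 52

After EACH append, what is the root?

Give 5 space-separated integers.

After append 39 (leaves=[39]):
  L0: [39]
  root=39
After append 62 (leaves=[39, 62]):
  L0: [39, 62]
  L1: h(39,62)=(39*31+62)%997=274 -> [274]
  root=274
After append 47 (leaves=[39, 62, 47]):
  L0: [39, 62, 47]
  L1: h(39,62)=(39*31+62)%997=274 h(47,47)=(47*31+47)%997=507 -> [274, 507]
  L2: h(274,507)=(274*31+507)%997=28 -> [28]
  root=28
After append 26 (leaves=[39, 62, 47, 26]):
  L0: [39, 62, 47, 26]
  L1: h(39,62)=(39*31+62)%997=274 h(47,26)=(47*31+26)%997=486 -> [274, 486]
  L2: h(274,486)=(274*31+486)%997=7 -> [7]
  root=7
After append 52 (leaves=[39, 62, 47, 26, 52]):
  L0: [39, 62, 47, 26, 52]
  L1: h(39,62)=(39*31+62)%997=274 h(47,26)=(47*31+26)%997=486 h(52,52)=(52*31+52)%997=667 -> [274, 486, 667]
  L2: h(274,486)=(274*31+486)%997=7 h(667,667)=(667*31+667)%997=407 -> [7, 407]
  L3: h(7,407)=(7*31+407)%997=624 -> [624]
  root=624

Answer: 39 274 28 7 624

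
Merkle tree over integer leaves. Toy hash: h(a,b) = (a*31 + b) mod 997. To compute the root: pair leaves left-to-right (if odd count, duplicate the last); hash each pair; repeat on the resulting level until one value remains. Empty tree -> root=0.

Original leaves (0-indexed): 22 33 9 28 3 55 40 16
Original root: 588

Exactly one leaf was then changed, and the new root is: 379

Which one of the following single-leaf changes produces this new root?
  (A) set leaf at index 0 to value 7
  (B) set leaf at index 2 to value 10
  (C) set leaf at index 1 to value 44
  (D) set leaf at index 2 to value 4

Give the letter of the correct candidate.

Original leaves: [22, 33, 9, 28, 3, 55, 40, 16]
Target new root: 379
Try each candidate change and compute the resulting root:
Candidate A: set leaf[0] = 7 -> leaves = [7, 33, 9, 28, 3, 55, 40, 16]
  L0: [7, 33, 9, 28, 3, 55, 40, 16]
  L1: h(7,33)=(7*31+33)%997=250 h(9,28)=(9*31+28)%997=307 h(3,55)=(3*31+55)%997=148 h(40,16)=(40*31+16)%997=259 -> [250, 307, 148, 259]
  L2: h(250,307)=(250*31+307)%997=81 h(148,259)=(148*31+259)%997=859 -> [81, 859]
  L3: h(81,859)=(81*31+859)%997=379 -> [379]
  root = 379 == target 379  ** MATCH **
Candidate B: set leaf[2] = 10 -> leaves = [22, 33, 10, 28, 3, 55, 40, 16]
  L0: [22, 33, 10, 28, 3, 55, 40, 16]
  L1: h(22,33)=(22*31+33)%997=715 h(10,28)=(10*31+28)%997=338 h(3,55)=(3*31+55)%997=148 h(40,16)=(40*31+16)%997=259 -> [715, 338, 148, 259]
  L2: h(715,338)=(715*31+338)%997=569 h(148,259)=(148*31+259)%997=859 -> [569, 859]
  L3: h(569,859)=(569*31+859)%997=552 -> [552]
  root = 552 != target 379
Candidate C: set leaf[1] = 44 -> leaves = [22, 44, 9, 28, 3, 55, 40, 16]
  L0: [22, 44, 9, 28, 3, 55, 40, 16]
  L1: h(22,44)=(22*31+44)%997=726 h(9,28)=(9*31+28)%997=307 h(3,55)=(3*31+55)%997=148 h(40,16)=(40*31+16)%997=259 -> [726, 307, 148, 259]
  L2: h(726,307)=(726*31+307)%997=879 h(148,259)=(148*31+259)%997=859 -> [879, 859]
  L3: h(879,859)=(879*31+859)%997=192 -> [192]
  root = 192 != target 379
Candidate D: set leaf[2] = 4 -> leaves = [22, 33, 4, 28, 3, 55, 40, 16]
  L0: [22, 33, 4, 28, 3, 55, 40, 16]
  L1: h(22,33)=(22*31+33)%997=715 h(4,28)=(4*31+28)%997=152 h(3,55)=(3*31+55)%997=148 h(40,16)=(40*31+16)%997=259 -> [715, 152, 148, 259]
  L2: h(715,152)=(715*31+152)%997=383 h(148,259)=(148*31+259)%997=859 -> [383, 859]
  L3: h(383,859)=(383*31+859)%997=768 -> [768]
  root = 768 != target 379
Candidate A produces the target root.

Answer: A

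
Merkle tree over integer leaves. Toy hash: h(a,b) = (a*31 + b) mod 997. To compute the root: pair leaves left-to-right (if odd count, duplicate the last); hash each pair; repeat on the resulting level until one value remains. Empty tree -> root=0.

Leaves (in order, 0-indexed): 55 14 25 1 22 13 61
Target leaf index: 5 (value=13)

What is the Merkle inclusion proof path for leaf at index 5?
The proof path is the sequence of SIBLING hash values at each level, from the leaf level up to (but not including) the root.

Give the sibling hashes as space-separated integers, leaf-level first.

L0 (leaves): [55, 14, 25, 1, 22, 13, 61], target index=5
L1: h(55,14)=(55*31+14)%997=722 [pair 0] h(25,1)=(25*31+1)%997=776 [pair 1] h(22,13)=(22*31+13)%997=695 [pair 2] h(61,61)=(61*31+61)%997=955 [pair 3] -> [722, 776, 695, 955]
  Sibling for proof at L0: 22
L2: h(722,776)=(722*31+776)%997=227 [pair 0] h(695,955)=(695*31+955)%997=566 [pair 1] -> [227, 566]
  Sibling for proof at L1: 955
L3: h(227,566)=(227*31+566)%997=624 [pair 0] -> [624]
  Sibling for proof at L2: 227
Root: 624
Proof path (sibling hashes from leaf to root): [22, 955, 227]

Answer: 22 955 227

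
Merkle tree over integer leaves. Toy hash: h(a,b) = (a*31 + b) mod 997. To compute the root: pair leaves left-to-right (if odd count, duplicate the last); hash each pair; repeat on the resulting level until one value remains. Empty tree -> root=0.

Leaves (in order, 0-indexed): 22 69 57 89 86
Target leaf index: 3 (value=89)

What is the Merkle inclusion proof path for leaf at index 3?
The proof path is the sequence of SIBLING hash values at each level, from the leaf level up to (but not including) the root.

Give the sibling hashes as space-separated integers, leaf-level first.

Answer: 57 751 328

Derivation:
L0 (leaves): [22, 69, 57, 89, 86], target index=3
L1: h(22,69)=(22*31+69)%997=751 [pair 0] h(57,89)=(57*31+89)%997=859 [pair 1] h(86,86)=(86*31+86)%997=758 [pair 2] -> [751, 859, 758]
  Sibling for proof at L0: 57
L2: h(751,859)=(751*31+859)%997=212 [pair 0] h(758,758)=(758*31+758)%997=328 [pair 1] -> [212, 328]
  Sibling for proof at L1: 751
L3: h(212,328)=(212*31+328)%997=918 [pair 0] -> [918]
  Sibling for proof at L2: 328
Root: 918
Proof path (sibling hashes from leaf to root): [57, 751, 328]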